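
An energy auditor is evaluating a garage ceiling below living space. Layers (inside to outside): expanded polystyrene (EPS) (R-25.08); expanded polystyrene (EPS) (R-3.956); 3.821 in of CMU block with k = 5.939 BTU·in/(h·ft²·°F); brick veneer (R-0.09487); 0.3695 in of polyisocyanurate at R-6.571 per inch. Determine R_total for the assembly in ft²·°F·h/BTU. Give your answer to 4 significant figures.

3.821/5.939 = 0.64337
0.3695 × 6.571 = 2.428
R_total = 25.08 + 3.956 + 0.64337 + 0.09487 + 2.428 = 32.202 ft²·°F·h/BTU

32.20 ft²·°F·h/BTU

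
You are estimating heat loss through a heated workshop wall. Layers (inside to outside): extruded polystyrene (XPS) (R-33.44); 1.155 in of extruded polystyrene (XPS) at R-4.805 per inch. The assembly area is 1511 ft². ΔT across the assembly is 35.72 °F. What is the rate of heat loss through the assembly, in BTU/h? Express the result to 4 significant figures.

1.155 × 4.805 = 5.5498
R_total = 33.44 + 5.5498 = 38.99 ft²·°F·h/BTU
Q = A·ΔT/R = 1511 × 35.72 / 38.99 = 1384.3 BTU/h

1384 BTU/h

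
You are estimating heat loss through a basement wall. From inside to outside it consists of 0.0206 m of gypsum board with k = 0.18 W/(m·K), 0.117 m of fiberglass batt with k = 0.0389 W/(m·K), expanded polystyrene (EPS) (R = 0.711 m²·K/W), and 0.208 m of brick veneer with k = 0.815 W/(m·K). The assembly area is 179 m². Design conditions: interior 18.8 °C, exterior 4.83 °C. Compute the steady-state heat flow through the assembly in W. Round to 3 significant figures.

0.0206/0.18 = 0.1144
0.117/0.0389 = 3.008
0.208/0.815 = 0.2552
R_total = 0.1144 + 3.008 + 0.711 + 0.2552 = 4.088 m²·K/W
Q = A·ΔT/R = 179 × (18.8 − 4.83) / 4.088 = 611.6 W

612 W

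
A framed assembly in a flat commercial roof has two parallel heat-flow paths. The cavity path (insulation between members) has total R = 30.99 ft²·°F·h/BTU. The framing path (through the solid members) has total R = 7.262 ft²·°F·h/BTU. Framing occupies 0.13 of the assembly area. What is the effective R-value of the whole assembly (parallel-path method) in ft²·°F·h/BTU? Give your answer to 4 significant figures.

U_eff = 0.87/30.99 + 0.13/7.262 = 0.028074 + 0.017901 = 0.045975
R_eff = 1/U_eff = 21.751 ft²·°F·h/BTU

21.75 ft²·°F·h/BTU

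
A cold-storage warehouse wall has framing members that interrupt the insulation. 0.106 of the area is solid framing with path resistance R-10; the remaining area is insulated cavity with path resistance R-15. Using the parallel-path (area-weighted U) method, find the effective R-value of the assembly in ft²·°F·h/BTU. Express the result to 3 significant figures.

U_eff = 0.894/15 + 0.106/10 = 0.0596 + 0.0106 = 0.0702
R_eff = 1/U_eff = 14.25 ft²·°F·h/BTU

14.2 ft²·°F·h/BTU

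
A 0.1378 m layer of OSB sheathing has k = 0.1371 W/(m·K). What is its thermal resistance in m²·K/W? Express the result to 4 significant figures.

R = L/k = 0.1378/0.1371 = 1.0051 m²·K/W

1.005 m²·K/W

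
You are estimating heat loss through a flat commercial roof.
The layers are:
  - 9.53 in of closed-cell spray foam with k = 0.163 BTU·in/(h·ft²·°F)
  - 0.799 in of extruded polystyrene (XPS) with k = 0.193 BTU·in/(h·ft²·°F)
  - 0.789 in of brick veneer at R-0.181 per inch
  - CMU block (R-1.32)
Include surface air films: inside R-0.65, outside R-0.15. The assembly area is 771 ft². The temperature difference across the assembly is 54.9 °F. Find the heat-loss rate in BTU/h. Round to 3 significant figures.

653 BTU/h

9.53/0.163 = 58.47
0.799/0.193 = 4.14
0.789 × 0.181 = 0.1428
R_total = 0.65 + 58.47 + 4.14 + 0.1428 + 1.32 + 0.15 = 64.87 ft²·°F·h/BTU
Q = A·ΔT/R = 771 × 54.9 / 64.87 = 652.5 BTU/h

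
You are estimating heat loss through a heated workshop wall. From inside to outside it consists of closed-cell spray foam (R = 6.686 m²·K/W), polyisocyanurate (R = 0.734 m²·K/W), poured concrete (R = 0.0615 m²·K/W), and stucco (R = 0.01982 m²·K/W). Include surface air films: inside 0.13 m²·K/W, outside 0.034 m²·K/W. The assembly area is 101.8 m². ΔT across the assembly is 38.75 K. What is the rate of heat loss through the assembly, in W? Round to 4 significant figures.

514.6 W

R_total = 0.13 + 6.686 + 0.734 + 0.0615 + 0.01982 + 0.034 = 7.6653 m²·K/W
Q = A·ΔT/R = 101.8 × 38.75 / 7.6653 = 514.62 W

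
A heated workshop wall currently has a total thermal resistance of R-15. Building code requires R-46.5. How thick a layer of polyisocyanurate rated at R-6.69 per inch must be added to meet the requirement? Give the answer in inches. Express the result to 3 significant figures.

4.71 in

ΔR = 46.5 − 15 = 31.5 ft²·°F·h/BTU
L = ΔR / (R/in) = 31.5/6.69 = 4.709 in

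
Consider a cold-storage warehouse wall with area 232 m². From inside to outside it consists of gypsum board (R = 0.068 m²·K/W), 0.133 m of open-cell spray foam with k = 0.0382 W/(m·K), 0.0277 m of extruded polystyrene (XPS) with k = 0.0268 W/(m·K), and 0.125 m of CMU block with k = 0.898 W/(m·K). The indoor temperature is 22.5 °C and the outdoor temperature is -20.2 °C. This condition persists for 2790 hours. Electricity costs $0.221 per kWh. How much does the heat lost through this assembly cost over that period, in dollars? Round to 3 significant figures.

1290 dollars

0.133/0.0382 = 3.482
0.0277/0.0268 = 1.034
0.125/0.898 = 0.1392
R_total = 0.068 + 3.482 + 1.034 + 0.1392 = 4.722 m²·K/W
Q = 232 × (22.5 − (-20.2)) / 4.722 = 2098 W
E = 2098 W × 2790 h / 1000 = 5853 kWh
Cost = 5853 × 0.221 = $1293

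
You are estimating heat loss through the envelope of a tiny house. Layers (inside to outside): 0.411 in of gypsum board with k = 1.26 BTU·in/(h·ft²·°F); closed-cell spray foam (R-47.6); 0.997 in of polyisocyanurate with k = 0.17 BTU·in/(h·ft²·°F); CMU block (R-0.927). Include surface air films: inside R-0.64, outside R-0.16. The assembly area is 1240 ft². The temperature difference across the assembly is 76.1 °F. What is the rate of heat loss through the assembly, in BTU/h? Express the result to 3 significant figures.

1700 BTU/h

0.411/1.26 = 0.3262
0.997/0.17 = 5.865
R_total = 0.64 + 0.3262 + 47.6 + 5.865 + 0.927 + 0.16 = 55.52 ft²·°F·h/BTU
Q = A·ΔT/R = 1240 × 76.1 / 55.52 = 1700 BTU/h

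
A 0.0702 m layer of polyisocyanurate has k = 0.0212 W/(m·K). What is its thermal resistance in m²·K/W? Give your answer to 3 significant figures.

3.31 m²·K/W

R = L/k = 0.0702/0.0212 = 3.311 m²·K/W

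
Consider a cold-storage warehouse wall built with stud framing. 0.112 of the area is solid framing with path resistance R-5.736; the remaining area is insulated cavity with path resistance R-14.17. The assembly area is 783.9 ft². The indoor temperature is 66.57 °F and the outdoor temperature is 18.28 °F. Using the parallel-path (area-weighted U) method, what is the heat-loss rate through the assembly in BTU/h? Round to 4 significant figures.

3111 BTU/h

U_eff = 0.888/14.17 + 0.112/5.736 = 0.062668 + 0.019526 = 0.082193
R_eff = 1/U_eff = 12.166 ft²·°F·h/BTU
Q = 783.9 × (66.57 − 18.28) / 12.166 = 3111.4 BTU/h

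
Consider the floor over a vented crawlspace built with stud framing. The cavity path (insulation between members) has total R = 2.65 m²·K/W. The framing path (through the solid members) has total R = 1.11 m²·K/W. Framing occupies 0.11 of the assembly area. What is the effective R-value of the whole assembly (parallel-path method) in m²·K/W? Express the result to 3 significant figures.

U_eff = 0.89/2.65 + 0.11/1.11 = 0.3358 + 0.0991 = 0.4349
R_eff = 1/U_eff = 2.299 m²·K/W

2.30 m²·K/W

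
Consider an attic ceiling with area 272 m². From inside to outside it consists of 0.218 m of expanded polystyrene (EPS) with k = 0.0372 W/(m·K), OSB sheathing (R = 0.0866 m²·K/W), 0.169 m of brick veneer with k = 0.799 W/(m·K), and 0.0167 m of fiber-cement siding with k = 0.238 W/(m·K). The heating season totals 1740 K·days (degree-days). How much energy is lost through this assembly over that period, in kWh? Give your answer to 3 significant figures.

1820 kWh

0.218/0.0372 = 5.86
0.169/0.799 = 0.2115
0.0167/0.238 = 0.07017
R_total = 5.86 + 0.0866 + 0.2115 + 0.07017 = 6.228 m²·K/W
E = A × HDD × 24 / R / 1000 = 272 × 1740 × 24 / 6.228 / 1000 = 1824 kWh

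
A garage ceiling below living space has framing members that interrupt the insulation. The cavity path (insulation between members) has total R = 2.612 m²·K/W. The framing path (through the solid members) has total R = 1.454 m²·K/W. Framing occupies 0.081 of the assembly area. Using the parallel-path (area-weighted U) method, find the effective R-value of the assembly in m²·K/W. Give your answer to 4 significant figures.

2.454 m²·K/W

U_eff = 0.919/2.612 + 0.081/1.454 = 0.35184 + 0.055708 = 0.40755
R_eff = 1/U_eff = 2.4537 m²·K/W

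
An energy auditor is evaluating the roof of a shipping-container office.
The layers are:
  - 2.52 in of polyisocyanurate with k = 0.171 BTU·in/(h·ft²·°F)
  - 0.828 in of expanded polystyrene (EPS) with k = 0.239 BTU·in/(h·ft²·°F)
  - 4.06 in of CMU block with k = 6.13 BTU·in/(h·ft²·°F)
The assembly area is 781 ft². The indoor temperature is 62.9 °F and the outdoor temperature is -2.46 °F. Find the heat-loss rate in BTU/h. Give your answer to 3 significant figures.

2.52/0.171 = 14.74
0.828/0.239 = 3.464
4.06/6.13 = 0.6623
R_total = 14.74 + 3.464 + 0.6623 = 18.86 ft²·°F·h/BTU
Q = A·ΔT/R = 781 × (62.9 − (-2.46)) / 18.86 = 2706 BTU/h

2710 BTU/h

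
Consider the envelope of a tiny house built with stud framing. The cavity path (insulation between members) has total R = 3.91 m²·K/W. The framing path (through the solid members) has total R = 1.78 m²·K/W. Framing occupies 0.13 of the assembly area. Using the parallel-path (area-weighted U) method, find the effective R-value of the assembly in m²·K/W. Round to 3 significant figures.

U_eff = 0.87/3.91 + 0.13/1.78 = 0.2225 + 0.07303 = 0.2955
R_eff = 1/U_eff = 3.384 m²·K/W

3.38 m²·K/W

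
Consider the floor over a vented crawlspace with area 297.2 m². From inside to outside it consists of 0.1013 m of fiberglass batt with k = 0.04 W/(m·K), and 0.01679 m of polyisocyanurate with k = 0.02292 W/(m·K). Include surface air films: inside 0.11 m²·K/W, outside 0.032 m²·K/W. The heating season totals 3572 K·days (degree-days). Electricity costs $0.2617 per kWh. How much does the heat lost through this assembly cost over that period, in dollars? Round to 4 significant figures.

0.1013/0.04 = 2.5325
0.01679/0.02292 = 0.73255
R_total = 0.11 + 2.5325 + 0.73255 + 0.032 = 3.407 m²·K/W
E = A × HDD × 24 / R / 1000 = 297.2 × 3572 × 24 / 3.407 / 1000 = 7478.1 kWh
Cost = 7478.1 × 0.2617 = $1957

1957 dollars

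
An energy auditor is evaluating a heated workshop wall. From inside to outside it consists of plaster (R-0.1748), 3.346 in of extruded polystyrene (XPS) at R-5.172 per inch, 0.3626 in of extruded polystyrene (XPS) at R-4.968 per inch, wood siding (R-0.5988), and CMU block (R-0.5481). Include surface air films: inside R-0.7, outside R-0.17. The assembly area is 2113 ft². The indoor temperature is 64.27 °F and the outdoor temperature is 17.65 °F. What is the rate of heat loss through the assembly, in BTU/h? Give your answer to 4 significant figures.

4625 BTU/h

3.346 × 5.172 = 17.306
0.3626 × 4.968 = 1.8014
R_total = 0.7 + 0.1748 + 17.306 + 1.8014 + 0.5988 + 0.5481 + 0.17 = 21.299 ft²·°F·h/BTU
Q = A·ΔT/R = 2113 × (64.27 − 17.65) / 21.299 = 4625.1 BTU/h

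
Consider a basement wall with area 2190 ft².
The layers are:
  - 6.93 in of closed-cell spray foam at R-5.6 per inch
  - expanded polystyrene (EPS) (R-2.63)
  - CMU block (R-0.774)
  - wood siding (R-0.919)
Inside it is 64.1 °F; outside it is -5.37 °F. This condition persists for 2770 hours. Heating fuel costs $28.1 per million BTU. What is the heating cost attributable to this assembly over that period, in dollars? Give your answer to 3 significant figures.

275 dollars

6.93 × 5.6 = 38.81
R_total = 38.81 + 2.63 + 0.774 + 0.919 = 43.13 ft²·°F·h/BTU
Q = 2190 × (64.1 − (-5.37)) / 43.13 = 3527 BTU/h
E = 3527 × 2770 = 9771000 BTU
Cost = 9771000/10⁶ × 28.1 = $274.6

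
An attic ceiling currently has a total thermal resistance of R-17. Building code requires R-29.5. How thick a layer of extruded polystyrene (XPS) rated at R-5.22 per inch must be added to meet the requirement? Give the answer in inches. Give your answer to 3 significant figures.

ΔR = 29.5 − 17 = 12.5 ft²·°F·h/BTU
L = ΔR / (R/in) = 12.5/5.22 = 2.395 in

2.39 in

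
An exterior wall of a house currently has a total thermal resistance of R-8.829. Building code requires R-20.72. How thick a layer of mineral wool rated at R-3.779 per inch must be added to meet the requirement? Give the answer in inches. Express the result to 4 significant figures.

ΔR = 20.72 − 8.829 = 11.891 ft²·°F·h/BTU
L = ΔR / (R/in) = 11.891/3.779 = 3.1466 in

3.147 in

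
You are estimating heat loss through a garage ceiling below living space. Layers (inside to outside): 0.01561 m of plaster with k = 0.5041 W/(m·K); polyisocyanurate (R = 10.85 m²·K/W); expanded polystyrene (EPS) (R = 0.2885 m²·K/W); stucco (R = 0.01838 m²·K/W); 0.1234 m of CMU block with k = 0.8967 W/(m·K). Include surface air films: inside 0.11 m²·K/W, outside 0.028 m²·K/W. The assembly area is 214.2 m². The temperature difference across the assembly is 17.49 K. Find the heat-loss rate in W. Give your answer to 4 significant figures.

0.01561/0.5041 = 0.030966
0.1234/0.8967 = 0.13762
R_total = 0.11 + 0.030966 + 10.85 + 0.2885 + 0.01838 + 0.13762 + 0.028 = 11.463 m²·K/W
Q = A·ΔT/R = 214.2 × 17.49 / 11.463 = 326.81 W

326.8 W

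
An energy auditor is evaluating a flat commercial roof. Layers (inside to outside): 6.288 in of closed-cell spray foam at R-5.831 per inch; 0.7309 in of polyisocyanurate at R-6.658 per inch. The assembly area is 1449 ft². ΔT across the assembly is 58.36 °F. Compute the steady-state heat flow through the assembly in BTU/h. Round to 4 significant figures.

6.288 × 5.831 = 36.665
0.7309 × 6.658 = 4.8663
R_total = 36.665 + 4.8663 = 41.532 ft²·°F·h/BTU
Q = A·ΔT/R = 1449 × 58.36 / 41.532 = 2036.1 BTU/h

2036 BTU/h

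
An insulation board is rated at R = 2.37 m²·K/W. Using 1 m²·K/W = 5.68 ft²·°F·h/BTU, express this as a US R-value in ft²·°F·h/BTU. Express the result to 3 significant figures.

R_US = 2.37 × 5.68 = 13.46

13.5 ft²·°F·h/BTU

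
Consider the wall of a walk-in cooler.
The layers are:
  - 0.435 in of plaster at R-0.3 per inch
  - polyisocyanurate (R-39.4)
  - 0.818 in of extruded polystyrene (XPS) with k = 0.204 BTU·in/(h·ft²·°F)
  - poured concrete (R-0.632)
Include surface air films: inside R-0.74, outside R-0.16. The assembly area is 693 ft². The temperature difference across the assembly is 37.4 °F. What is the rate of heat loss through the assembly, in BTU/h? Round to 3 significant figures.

575 BTU/h

0.435 × 0.3 = 0.1305
0.818/0.204 = 4.01
R_total = 0.74 + 0.1305 + 39.4 + 4.01 + 0.632 + 0.16 = 45.07 ft²·°F·h/BTU
Q = A·ΔT/R = 693 × 37.4 / 45.07 = 575 BTU/h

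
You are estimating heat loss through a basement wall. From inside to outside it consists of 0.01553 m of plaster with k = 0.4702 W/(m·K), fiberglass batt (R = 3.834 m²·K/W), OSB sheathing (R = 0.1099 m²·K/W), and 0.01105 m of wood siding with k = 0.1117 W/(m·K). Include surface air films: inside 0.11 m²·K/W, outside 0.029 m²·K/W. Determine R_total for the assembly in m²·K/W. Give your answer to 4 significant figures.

0.01553/0.4702 = 0.033028
0.01105/0.1117 = 0.098926
R_total = 0.11 + 0.033028 + 3.834 + 0.1099 + 0.098926 + 0.029 = 4.2149 m²·K/W

4.215 m²·K/W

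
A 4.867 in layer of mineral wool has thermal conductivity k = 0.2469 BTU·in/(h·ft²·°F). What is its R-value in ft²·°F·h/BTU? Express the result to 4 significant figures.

19.71 ft²·°F·h/BTU

R = L/k = 4.867/0.2469 = 19.712 ft²·°F·h/BTU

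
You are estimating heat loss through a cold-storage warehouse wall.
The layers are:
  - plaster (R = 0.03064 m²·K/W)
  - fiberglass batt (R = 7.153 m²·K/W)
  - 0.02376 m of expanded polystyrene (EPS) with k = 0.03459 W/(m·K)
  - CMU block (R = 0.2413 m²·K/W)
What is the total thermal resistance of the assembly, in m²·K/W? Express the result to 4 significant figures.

0.02376/0.03459 = 0.6869
R_total = 0.03064 + 7.153 + 0.6869 + 0.2413 = 8.1118 m²·K/W

8.112 m²·K/W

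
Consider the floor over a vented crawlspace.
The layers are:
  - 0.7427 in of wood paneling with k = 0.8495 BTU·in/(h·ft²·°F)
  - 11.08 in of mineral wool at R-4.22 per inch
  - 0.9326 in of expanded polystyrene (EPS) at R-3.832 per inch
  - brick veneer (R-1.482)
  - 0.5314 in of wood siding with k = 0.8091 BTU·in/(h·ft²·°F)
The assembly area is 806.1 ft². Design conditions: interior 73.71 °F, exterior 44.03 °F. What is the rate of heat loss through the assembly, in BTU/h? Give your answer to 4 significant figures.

448.5 BTU/h

0.7427/0.8495 = 0.87428
11.08 × 4.22 = 46.758
0.9326 × 3.832 = 3.5737
0.5314/0.8091 = 0.65678
R_total = 0.87428 + 46.758 + 3.5737 + 1.482 + 0.65678 = 53.344 ft²·°F·h/BTU
Q = A·ΔT/R = 806.1 × (73.71 − 44.03) / 53.344 = 448.5 BTU/h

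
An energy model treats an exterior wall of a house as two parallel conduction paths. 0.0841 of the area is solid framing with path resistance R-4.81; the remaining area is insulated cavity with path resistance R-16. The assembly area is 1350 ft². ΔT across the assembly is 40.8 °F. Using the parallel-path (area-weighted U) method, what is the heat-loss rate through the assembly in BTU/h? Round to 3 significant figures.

U_eff = 0.9159/16 + 0.0841/4.81 = 0.05724 + 0.01748 = 0.07473
R_eff = 1/U_eff = 13.38 ft²·°F·h/BTU
Q = 1350 × 40.8 / 13.38 = 4116 BTU/h

4120 BTU/h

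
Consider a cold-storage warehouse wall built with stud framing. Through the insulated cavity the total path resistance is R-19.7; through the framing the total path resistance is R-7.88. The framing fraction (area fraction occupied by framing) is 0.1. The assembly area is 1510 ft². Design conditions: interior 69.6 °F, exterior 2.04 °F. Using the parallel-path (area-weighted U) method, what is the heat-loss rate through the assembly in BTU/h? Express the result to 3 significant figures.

U_eff = 0.9/19.7 + 0.1/7.88 = 0.04569 + 0.01269 = 0.05838
R_eff = 1/U_eff = 17.13 ft²·°F·h/BTU
Q = 1510 × (69.6 − 2.04) / 17.13 = 5955 BTU/h

5960 BTU/h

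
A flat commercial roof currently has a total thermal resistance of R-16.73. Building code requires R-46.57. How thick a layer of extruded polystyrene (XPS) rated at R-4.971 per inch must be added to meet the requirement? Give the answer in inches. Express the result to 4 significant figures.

6.003 in

ΔR = 46.57 − 16.73 = 29.84 ft²·°F·h/BTU
L = ΔR / (R/in) = 29.84/4.971 = 6.0028 in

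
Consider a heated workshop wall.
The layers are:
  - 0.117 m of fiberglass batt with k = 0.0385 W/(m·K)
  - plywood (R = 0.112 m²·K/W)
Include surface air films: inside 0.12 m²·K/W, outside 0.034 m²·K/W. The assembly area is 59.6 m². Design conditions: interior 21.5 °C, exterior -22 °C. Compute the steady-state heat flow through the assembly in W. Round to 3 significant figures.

0.117/0.0385 = 3.039
R_total = 0.12 + 3.039 + 0.112 + 0.034 = 3.305 m²·K/W
Q = A·ΔT/R = 59.6 × (21.5 − (-22)) / 3.305 = 784.5 W

784 W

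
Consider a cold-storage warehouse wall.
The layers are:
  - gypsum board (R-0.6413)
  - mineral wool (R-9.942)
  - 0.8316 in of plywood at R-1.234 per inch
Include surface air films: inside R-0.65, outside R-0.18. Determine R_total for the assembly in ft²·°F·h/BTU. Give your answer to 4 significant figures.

12.44 ft²·°F·h/BTU

0.8316 × 1.234 = 1.0262
R_total = 0.65 + 0.6413 + 9.942 + 1.0262 + 0.18 = 12.439 ft²·°F·h/BTU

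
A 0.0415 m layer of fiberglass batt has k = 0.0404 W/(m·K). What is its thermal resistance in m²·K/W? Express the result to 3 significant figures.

R = L/k = 0.0415/0.0404 = 1.027 m²·K/W

1.03 m²·K/W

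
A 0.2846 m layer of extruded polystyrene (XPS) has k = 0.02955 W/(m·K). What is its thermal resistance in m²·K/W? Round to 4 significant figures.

9.631 m²·K/W

R = L/k = 0.2846/0.02955 = 9.6311 m²·K/W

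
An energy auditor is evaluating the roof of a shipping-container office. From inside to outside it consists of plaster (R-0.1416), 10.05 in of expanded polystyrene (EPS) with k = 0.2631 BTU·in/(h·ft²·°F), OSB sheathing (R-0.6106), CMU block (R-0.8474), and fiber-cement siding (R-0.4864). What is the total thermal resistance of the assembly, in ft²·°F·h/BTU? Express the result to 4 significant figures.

40.28 ft²·°F·h/BTU

10.05/0.2631 = 38.198
R_total = 0.1416 + 38.198 + 0.6106 + 0.8474 + 0.4864 = 40.284 ft²·°F·h/BTU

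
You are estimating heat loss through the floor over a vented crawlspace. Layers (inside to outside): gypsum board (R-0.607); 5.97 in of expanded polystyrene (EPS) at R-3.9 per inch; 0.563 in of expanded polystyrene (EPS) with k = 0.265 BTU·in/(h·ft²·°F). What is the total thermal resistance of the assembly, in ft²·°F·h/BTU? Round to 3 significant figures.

5.97 × 3.9 = 23.28
0.563/0.265 = 2.125
R_total = 0.607 + 23.28 + 2.125 = 26.01 ft²·°F·h/BTU

26.0 ft²·°F·h/BTU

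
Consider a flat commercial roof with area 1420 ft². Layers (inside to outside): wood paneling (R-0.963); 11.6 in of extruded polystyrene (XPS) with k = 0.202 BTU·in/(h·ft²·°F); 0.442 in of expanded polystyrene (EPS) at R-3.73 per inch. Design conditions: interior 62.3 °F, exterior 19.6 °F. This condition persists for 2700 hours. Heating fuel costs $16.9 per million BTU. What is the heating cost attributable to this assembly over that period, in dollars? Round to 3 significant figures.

46.1 dollars

11.6/0.202 = 57.43
0.442 × 3.73 = 1.649
R_total = 0.963 + 57.43 + 1.649 = 60.04 ft²·°F·h/BTU
Q = 1420 × (62.3 − 19.6) / 60.04 = 1010 BTU/h
E = 1010 × 2700 = 2727000 BTU
Cost = 2727000/10⁶ × 16.9 = $46.08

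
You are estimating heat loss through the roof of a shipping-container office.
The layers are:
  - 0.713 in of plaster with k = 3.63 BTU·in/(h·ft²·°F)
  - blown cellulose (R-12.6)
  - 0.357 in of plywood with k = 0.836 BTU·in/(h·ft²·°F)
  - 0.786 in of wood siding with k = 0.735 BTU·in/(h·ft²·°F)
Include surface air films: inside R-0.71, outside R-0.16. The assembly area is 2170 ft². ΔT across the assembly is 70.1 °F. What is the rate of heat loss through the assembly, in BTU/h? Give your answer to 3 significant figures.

0.713/3.63 = 0.1964
0.357/0.836 = 0.427
0.786/0.735 = 1.069
R_total = 0.71 + 0.1964 + 12.6 + 0.427 + 1.069 + 0.16 = 15.16 ft²·°F·h/BTU
Q = A·ΔT/R = 2170 × 70.1 / 15.16 = 10030 BTU/h

10000 BTU/h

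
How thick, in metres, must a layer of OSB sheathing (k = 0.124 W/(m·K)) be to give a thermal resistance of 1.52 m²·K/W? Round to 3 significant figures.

0.188 m

L = R·k = 1.52 × 0.124 = 0.1885 m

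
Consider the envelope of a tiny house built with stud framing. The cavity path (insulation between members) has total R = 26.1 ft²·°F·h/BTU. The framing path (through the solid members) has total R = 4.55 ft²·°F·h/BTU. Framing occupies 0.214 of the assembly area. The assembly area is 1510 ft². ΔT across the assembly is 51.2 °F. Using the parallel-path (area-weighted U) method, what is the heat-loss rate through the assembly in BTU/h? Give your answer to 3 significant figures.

5960 BTU/h

U_eff = 0.786/26.1 + 0.214/4.55 = 0.03011 + 0.04703 = 0.07715
R_eff = 1/U_eff = 12.96 ft²·°F·h/BTU
Q = 1510 × 51.2 / 12.96 = 5964 BTU/h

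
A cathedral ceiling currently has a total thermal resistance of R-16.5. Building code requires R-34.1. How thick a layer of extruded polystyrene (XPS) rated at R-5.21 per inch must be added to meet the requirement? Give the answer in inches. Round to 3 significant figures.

3.38 in

ΔR = 34.1 − 16.5 = 17.6 ft²·°F·h/BTU
L = ΔR / (R/in) = 17.6/5.21 = 3.378 in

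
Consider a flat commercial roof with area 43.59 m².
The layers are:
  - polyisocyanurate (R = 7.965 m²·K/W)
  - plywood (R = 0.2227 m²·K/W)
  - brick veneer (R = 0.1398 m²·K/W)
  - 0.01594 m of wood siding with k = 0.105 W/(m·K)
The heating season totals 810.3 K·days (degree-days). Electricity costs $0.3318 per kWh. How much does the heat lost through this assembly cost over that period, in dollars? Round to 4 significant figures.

33.17 dollars

0.01594/0.105 = 0.15181
R_total = 7.965 + 0.2227 + 0.1398 + 0.15181 = 8.4793 m²·K/W
E = A × HDD × 24 / R / 1000 = 43.59 × 810.3 × 24 / 8.4793 / 1000 = 99.973 kWh
Cost = 99.973 × 0.3318 = $33.171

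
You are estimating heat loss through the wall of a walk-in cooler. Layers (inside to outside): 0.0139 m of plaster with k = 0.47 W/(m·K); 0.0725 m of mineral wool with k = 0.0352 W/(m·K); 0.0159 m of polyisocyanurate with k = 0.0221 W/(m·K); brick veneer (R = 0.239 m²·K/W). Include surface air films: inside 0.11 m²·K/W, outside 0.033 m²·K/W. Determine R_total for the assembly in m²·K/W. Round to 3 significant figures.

3.19 m²·K/W

0.0139/0.47 = 0.02957
0.0725/0.0352 = 2.06
0.0159/0.0221 = 0.7195
R_total = 0.11 + 0.02957 + 2.06 + 0.7195 + 0.239 + 0.033 = 3.191 m²·K/W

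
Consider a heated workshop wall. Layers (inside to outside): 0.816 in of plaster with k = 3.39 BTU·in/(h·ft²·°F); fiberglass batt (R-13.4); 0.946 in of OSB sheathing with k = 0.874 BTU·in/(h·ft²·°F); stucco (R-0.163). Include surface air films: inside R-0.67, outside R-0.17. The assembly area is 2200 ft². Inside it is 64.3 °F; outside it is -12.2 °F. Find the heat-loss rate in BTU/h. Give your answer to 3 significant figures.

0.816/3.39 = 0.2407
0.946/0.874 = 1.082
R_total = 0.67 + 0.2407 + 13.4 + 1.082 + 0.163 + 0.17 = 15.73 ft²·°F·h/BTU
Q = A·ΔT/R = 2200 × (64.3 − (-12.2)) / 15.73 = 10700 BTU/h

10700 BTU/h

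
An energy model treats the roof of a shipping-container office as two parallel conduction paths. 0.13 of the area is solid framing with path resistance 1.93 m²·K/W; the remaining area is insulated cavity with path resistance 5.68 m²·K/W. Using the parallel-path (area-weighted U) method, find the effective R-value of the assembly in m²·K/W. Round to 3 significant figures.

U_eff = 0.87/5.68 + 0.13/1.93 = 0.1532 + 0.06736 = 0.2205
R_eff = 1/U_eff = 4.535 m²·K/W

4.53 m²·K/W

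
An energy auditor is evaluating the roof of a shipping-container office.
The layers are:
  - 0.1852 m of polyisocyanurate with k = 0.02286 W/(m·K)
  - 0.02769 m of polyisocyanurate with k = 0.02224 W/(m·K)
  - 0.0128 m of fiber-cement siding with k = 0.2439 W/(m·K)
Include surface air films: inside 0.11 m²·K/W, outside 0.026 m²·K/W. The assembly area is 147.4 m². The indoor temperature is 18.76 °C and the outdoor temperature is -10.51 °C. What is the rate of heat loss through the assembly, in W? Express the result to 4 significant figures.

0.1852/0.02286 = 8.1015
0.02769/0.02224 = 1.2451
0.0128/0.2439 = 0.052481
R_total = 0.11 + 8.1015 + 1.2451 + 0.052481 + 0.026 = 9.535 m²·K/W
Q = A·ΔT/R = 147.4 × (18.76 − (-10.51)) / 9.535 = 452.48 W

452.5 W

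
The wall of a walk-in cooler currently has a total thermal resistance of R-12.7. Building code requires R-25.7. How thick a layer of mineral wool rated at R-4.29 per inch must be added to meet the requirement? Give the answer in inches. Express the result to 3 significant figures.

3.03 in

ΔR = 25.7 − 12.7 = 13 ft²·°F·h/BTU
L = ΔR / (R/in) = 13/4.29 = 3.03 in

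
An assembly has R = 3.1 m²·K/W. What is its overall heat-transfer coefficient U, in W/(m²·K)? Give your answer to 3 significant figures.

0.323 W/(m²·K)

U = 1/R = 1/3.1 = 0.3226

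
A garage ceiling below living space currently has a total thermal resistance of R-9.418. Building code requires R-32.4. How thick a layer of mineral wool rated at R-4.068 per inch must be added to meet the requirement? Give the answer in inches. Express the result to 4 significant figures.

ΔR = 32.4 − 9.418 = 22.982 ft²·°F·h/BTU
L = ΔR / (R/in) = 22.982/4.068 = 5.6495 in

5.649 in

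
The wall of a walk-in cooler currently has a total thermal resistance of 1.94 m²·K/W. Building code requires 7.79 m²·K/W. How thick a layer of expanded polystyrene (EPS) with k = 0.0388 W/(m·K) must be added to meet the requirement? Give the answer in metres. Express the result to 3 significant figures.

ΔR = 7.79 − 1.94 = 5.85 m²·K/W
L = ΔR × k = 5.85 × 0.0388 = 0.227 m

0.227 m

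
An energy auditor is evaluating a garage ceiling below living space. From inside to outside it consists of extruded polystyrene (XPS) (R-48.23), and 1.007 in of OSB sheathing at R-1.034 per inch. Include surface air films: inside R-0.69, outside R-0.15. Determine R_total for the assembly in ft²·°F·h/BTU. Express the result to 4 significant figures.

1.007 × 1.034 = 1.0412
R_total = 0.69 + 48.23 + 1.0412 + 0.15 = 50.111 ft²·°F·h/BTU

50.11 ft²·°F·h/BTU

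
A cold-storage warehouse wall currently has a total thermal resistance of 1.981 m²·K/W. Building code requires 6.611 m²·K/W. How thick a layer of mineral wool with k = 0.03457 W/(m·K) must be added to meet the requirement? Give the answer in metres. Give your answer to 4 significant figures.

0.1601 m

ΔR = 6.611 − 1.981 = 4.63 m²·K/W
L = ΔR × k = 4.63 × 0.03457 = 0.16006 m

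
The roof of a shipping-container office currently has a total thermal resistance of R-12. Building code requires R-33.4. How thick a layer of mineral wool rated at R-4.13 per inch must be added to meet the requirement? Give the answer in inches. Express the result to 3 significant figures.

5.18 in

ΔR = 33.4 − 12 = 21.4 ft²·°F·h/BTU
L = ΔR / (R/in) = 21.4/4.13 = 5.182 in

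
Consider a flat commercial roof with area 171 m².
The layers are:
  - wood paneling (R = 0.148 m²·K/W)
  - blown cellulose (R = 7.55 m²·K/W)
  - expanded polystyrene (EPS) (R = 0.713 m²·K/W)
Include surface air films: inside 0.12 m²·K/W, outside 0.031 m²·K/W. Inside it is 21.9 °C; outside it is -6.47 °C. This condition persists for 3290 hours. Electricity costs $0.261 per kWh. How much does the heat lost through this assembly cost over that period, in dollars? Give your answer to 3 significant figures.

487 dollars

R_total = 0.12 + 0.148 + 7.55 + 0.713 + 0.031 = 8.562 m²·K/W
Q = 171 × (21.9 − (-6.47)) / 8.562 = 566.6 W
E = 566.6 W × 3290 h / 1000 = 1864 kWh
Cost = 1864 × 0.261 = $486.5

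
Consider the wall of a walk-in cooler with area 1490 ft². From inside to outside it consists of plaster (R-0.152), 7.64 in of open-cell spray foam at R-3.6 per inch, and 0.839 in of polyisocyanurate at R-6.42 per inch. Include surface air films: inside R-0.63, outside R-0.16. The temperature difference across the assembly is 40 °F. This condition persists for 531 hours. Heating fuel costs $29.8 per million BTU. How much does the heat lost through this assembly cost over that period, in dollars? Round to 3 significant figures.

27.9 dollars

7.64 × 3.6 = 27.5
0.839 × 6.42 = 5.386
R_total = 0.63 + 0.152 + 27.5 + 5.386 + 0.16 = 33.83 ft²·°F·h/BTU
Q = 1490 × 40 / 33.83 = 1762 BTU/h
E = 1762 × 531 = 935400 BTU
Cost = 935400/10⁶ × 29.8 = $27.88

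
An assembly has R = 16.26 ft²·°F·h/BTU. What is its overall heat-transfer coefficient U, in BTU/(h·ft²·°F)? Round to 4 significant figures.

0.06150 BTU/(h·ft²·°F)

U = 1/R = 1/16.26 = 0.061501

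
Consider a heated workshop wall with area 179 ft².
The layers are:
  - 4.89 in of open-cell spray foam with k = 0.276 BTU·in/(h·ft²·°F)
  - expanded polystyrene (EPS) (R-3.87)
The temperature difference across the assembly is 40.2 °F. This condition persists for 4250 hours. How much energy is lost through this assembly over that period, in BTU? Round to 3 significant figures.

4.89/0.276 = 17.72
R_total = 17.72 + 3.87 = 21.59 ft²·°F·h/BTU
Q = 179 × 40.2 / 21.59 = 333.3 BTU/h
E = 333.3 × 4250 = 1417000 BTU

1420000 BTU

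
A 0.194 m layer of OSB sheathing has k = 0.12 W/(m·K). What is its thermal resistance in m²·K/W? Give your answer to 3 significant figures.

1.62 m²·K/W

R = L/k = 0.194/0.12 = 1.617 m²·K/W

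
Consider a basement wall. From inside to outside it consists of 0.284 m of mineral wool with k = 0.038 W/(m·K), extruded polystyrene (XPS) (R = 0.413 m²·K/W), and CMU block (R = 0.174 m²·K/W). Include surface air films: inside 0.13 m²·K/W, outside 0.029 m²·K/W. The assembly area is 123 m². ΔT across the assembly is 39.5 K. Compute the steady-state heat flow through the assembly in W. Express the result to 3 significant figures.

591 W

0.284/0.038 = 7.474
R_total = 0.13 + 7.474 + 0.413 + 0.174 + 0.029 = 8.22 m²·K/W
Q = A·ΔT/R = 123 × 39.5 / 8.22 = 591.1 W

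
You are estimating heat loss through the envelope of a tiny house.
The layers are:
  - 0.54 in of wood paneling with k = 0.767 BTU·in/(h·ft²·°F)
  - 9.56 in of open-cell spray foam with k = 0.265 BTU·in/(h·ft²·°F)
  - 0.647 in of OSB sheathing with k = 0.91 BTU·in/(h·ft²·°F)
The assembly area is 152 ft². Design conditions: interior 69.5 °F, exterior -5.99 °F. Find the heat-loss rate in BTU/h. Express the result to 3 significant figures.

306 BTU/h

0.54/0.767 = 0.704
9.56/0.265 = 36.08
0.647/0.91 = 0.711
R_total = 0.704 + 36.08 + 0.711 = 37.49 ft²·°F·h/BTU
Q = A·ΔT/R = 152 × (69.5 − (-5.99)) / 37.49 = 306.1 BTU/h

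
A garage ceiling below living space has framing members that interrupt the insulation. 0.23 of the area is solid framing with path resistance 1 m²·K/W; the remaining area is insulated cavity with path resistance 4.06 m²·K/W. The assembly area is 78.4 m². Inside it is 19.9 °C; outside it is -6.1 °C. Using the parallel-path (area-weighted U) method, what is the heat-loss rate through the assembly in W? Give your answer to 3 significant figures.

U_eff = 0.77/4.06 + 0.23/1 = 0.1897 + 0.23 = 0.4197
R_eff = 1/U_eff = 2.383 m²·K/W
Q = 78.4 × (19.9 − (-6.1)) / 2.383 = 855.4 W

855 W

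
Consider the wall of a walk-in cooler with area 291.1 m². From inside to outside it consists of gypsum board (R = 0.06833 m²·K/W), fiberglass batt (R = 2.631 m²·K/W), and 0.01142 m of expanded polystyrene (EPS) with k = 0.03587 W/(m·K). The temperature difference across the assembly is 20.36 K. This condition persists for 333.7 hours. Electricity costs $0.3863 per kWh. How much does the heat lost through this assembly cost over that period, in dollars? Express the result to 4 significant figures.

0.01142/0.03587 = 0.31837
R_total = 0.06833 + 2.631 + 0.31837 = 3.0177 m²·K/W
Q = 291.1 × 20.36 / 3.0177 = 1964 W
E = 1964 W × 333.7 h / 1000 = 655.39 kWh
Cost = 655.39 × 0.3863 = $253.18

253.2 dollars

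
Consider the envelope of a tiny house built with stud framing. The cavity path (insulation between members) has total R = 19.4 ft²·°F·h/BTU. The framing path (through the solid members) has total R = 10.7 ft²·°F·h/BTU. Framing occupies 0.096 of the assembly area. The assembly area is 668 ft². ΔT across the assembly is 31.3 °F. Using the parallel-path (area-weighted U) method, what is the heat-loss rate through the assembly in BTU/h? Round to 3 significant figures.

U_eff = 0.904/19.4 + 0.096/10.7 = 0.0466 + 0.008972 = 0.05557
R_eff = 1/U_eff = 18 ft²·°F·h/BTU
Q = 668 × 31.3 / 18 = 1162 BTU/h

1160 BTU/h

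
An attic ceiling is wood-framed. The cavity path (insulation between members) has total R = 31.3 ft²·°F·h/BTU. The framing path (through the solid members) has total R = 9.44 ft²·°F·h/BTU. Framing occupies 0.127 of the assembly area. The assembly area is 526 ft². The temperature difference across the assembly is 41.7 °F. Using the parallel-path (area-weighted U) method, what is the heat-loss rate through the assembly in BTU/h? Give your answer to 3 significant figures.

907 BTU/h

U_eff = 0.873/31.3 + 0.127/9.44 = 0.02789 + 0.01345 = 0.04134
R_eff = 1/U_eff = 24.19 ft²·°F·h/BTU
Q = 526 × 41.7 / 24.19 = 906.9 BTU/h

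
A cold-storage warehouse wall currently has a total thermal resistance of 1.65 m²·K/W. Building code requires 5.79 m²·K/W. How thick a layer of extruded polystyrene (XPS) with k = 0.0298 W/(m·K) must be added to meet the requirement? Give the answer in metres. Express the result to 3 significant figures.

ΔR = 5.79 − 1.65 = 4.14 m²·K/W
L = ΔR × k = 4.14 × 0.0298 = 0.1234 m

0.123 m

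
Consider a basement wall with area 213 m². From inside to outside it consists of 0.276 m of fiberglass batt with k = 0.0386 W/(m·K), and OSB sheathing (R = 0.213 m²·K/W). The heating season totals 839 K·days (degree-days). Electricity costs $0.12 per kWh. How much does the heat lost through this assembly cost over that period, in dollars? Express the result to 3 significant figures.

0.276/0.0386 = 7.15
R_total = 7.15 + 0.213 = 7.363 m²·K/W
E = A × HDD × 24 / R / 1000 = 213 × 839 × 24 / 7.363 / 1000 = 582.5 kWh
Cost = 582.5 × 0.12 = $69.9

69.9 dollars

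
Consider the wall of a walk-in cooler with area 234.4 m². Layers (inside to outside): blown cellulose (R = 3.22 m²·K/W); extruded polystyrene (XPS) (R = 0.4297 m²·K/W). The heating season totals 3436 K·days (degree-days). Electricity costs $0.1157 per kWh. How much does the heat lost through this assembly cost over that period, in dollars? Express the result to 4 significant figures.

612.8 dollars

R_total = 3.22 + 0.4297 = 3.6497 m²·K/W
E = A × HDD × 24 / R / 1000 = 234.4 × 3436 × 24 / 3.6497 / 1000 = 5296.2 kWh
Cost = 5296.2 × 0.1157 = $612.77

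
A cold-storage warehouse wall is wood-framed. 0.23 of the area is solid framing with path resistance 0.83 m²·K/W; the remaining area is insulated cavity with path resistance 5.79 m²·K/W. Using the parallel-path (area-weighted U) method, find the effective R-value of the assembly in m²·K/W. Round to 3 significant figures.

U_eff = 0.77/5.79 + 0.23/0.83 = 0.133 + 0.2771 = 0.4101
R_eff = 1/U_eff = 2.438 m²·K/W

2.44 m²·K/W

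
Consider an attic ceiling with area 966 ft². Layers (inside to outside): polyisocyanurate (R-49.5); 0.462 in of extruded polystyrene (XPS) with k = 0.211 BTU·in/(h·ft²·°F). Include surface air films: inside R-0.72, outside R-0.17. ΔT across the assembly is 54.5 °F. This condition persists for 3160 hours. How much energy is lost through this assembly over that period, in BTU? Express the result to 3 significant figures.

0.462/0.211 = 2.19
R_total = 0.72 + 49.5 + 2.19 + 0.17 = 52.58 ft²·°F·h/BTU
Q = 966 × 54.5 / 52.58 = 1001 BTU/h
E = 1001 × 3160 = 3164000 BTU

3160000 BTU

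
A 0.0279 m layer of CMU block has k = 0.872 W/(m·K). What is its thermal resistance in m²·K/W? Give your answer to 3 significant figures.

0.0320 m²·K/W

R = L/k = 0.0279/0.872 = 0.032 m²·K/W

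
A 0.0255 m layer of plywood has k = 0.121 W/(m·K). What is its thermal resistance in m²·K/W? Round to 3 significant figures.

0.211 m²·K/W

R = L/k = 0.0255/0.121 = 0.2107 m²·K/W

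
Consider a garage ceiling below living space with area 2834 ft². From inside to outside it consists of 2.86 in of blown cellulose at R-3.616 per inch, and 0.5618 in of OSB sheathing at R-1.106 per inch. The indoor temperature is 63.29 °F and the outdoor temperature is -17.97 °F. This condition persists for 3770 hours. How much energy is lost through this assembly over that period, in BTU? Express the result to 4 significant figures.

79190000 BTU

2.86 × 3.616 = 10.342
0.5618 × 1.106 = 0.62135
R_total = 10.342 + 0.62135 = 10.963 ft²·°F·h/BTU
Q = 2834 × (63.29 − (-17.97)) / 10.963 = 21006 BTU/h
E = 21006 × 3770 = 79193000 BTU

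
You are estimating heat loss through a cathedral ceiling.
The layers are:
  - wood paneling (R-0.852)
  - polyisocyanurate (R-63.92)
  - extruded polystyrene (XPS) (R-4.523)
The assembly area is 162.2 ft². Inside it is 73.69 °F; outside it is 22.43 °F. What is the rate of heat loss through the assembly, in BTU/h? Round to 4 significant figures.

120.0 BTU/h

R_total = 0.852 + 63.92 + 4.523 = 69.295 ft²·°F·h/BTU
Q = A·ΔT/R = 162.2 × (73.69 − 22.43) / 69.295 = 119.99 BTU/h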